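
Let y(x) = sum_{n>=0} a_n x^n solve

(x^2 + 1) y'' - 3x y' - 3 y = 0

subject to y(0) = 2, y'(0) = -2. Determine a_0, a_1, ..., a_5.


Ansatz: y(x) = sum_{n>=0} a_n x^n, so y'(x) = sum_{n>=1} n a_n x^(n-1) and y''(x) = sum_{n>=2} n(n-1) a_n x^(n-2).
Substitute into P(x) y'' + Q(x) y' + R(x) y = 0 with P(x) = x^2 + 1, Q(x) = -3x, R(x) = -3, and match powers of x.
Initial conditions: a_0 = 2, a_1 = -2.
Setting the coefficient of each power of x to zero and solving order by order (substituting the coefficients already found):
  x^0: 2 a_2 - 3 a_0 = 0  ->  2 a_2 = 3 a_0 = 6  ->  a_2 = 3
  x^1: 6 a_3 - 6 a_1 = 0  ->  6 a_3 = 6 a_1 = -12  ->  a_3 = -2
  x^2: 12 a_4 - 7 a_2 = 0  ->  12 a_4 = 7 a_2 = 21  ->  a_4 = 7/4
  x^3: 20 a_5 - 6 a_3 = 0  ->  20 a_5 = 6 a_3 = -12  ->  a_5 = -3/5
Truncated series: y(x) = 2 - 2 x + 3 x^2 - 2 x^3 + (7/4) x^4 - (3/5) x^5 + O(x^6).

a_0 = 2; a_1 = -2; a_2 = 3; a_3 = -2; a_4 = 7/4; a_5 = -3/5


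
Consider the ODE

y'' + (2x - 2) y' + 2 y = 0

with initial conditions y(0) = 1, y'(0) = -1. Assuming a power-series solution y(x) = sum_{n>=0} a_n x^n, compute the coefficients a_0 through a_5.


Ansatz: y(x) = sum_{n>=0} a_n x^n, so y'(x) = sum_{n>=1} n a_n x^(n-1) and y''(x) = sum_{n>=2} n(n-1) a_n x^(n-2).
Substitute into P(x) y'' + Q(x) y' + R(x) y = 0 with P(x) = 1, Q(x) = 2x - 2, R(x) = 2, and match powers of x.
Initial conditions: a_0 = 1, a_1 = -1.
Setting the coefficient of each power of x to zero and solving order by order (substituting the coefficients already found):
  x^0: 2 a_2 - 2 a_1 + 2 a_0 = 0  ->  2 a_2 = 2 a_1 - 2 a_0 = -4  ->  a_2 = -2
  x^1: 6 a_3 - 4 a_2 + 4 a_1 = 0  ->  6 a_3 = 4 a_2 - 4 a_1 = -4  ->  a_3 = -2/3
  x^2: 12 a_4 - 6 a_3 + 6 a_2 = 0  ->  12 a_4 = 6 a_3 - 6 a_2 = 8  ->  a_4 = 2/3
  x^3: 20 a_5 - 8 a_4 + 8 a_3 = 0  ->  20 a_5 = 8 a_4 - 8 a_3 = 32/3  ->  a_5 = 8/15
Truncated series: y(x) = 1 - x - 2 x^2 - (2/3) x^3 + (2/3) x^4 + (8/15) x^5 + O(x^6).

a_0 = 1; a_1 = -1; a_2 = -2; a_3 = -2/3; a_4 = 2/3; a_5 = 8/15


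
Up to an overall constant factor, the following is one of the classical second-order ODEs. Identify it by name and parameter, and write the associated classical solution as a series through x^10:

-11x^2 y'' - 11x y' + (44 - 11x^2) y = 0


All three coefficients share the factor -11; dividing through by -11 gives  x^2 y'' + x y' + (x^2 - 4) y = 0.
This matches the Bessel equation x^2 y'' + x y' + (x^2 - nu^2) y = 0 with nu^2 = 4, so nu = 2; the solution bounded at x = 0 is J_2(x).
Frobenius at x = 0: indicial roots ±nu; for r = nu the recurrence k(k + 2nu) c_k = -c_{k-2} gives the standard series J_nu(x) = sum_{k>=0} (-1)^k / (k! (k+nu)!) (x/2)^(2k+nu). Evaluate the first 5 terms:
  k = 0: (-1)^0 / (0! * 2! * 2^2) x^2 = 1/(1*2*4) x^2 = (1/8) x^2
  k = 1: (-1)^1 / (1! * 3! * 2^4) x^4 = -1/(1*6*16) x^4 = (-1/96) x^4
  k = 2: (-1)^2 / (2! * 4! * 2^6) x^6 = 1/(2*24*64) x^6 = (1/3072) x^6
  k = 3: (-1)^3 / (3! * 5! * 2^8) x^8 = -1/(6*120*256) x^8 = (-1/184320) x^8
  k = 4: (-1)^4 / (4! * 6! * 2^10) x^10 = 1/(24*720*1024) x^10 = (1/17694720) x^10
Hence J_2(x) = x^10/17694720 - x^8/184320 + x^6/3072 - x^4/96 + x^2/8 + ....

J_2(x); series = x^10/17694720 - x^8/184320 + x^6/3072 - x^4/96 + x^2/8


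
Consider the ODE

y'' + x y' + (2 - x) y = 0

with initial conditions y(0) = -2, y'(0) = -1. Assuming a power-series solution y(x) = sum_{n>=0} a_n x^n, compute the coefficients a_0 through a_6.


Ansatz: y(x) = sum_{n>=0} a_n x^n, so y'(x) = sum_{n>=1} n a_n x^(n-1) and y''(x) = sum_{n>=2} n(n-1) a_n x^(n-2).
Substitute into P(x) y'' + Q(x) y' + R(x) y = 0 with P(x) = 1, Q(x) = x, R(x) = 2 - x, and match powers of x.
Initial conditions: a_0 = -2, a_1 = -1.
Setting the coefficient of each power of x to zero and solving order by order (substituting the coefficients already found):
  x^0: 2 a_2 + 2 a_0 = 0  ->  2 a_2 = -2 a_0 = 4  ->  a_2 = 2
  x^1: 6 a_3 + 3 a_1 - a_0 = 0  ->  6 a_3 = -3 a_1 + a_0 = 1  ->  a_3 = 1/6
  x^2: 12 a_4 + 4 a_2 - a_1 = 0  ->  12 a_4 = -4 a_2 + a_1 = -9  ->  a_4 = -3/4
  x^3: 20 a_5 + 5 a_3 - a_2 = 0  ->  20 a_5 = -5 a_3 + a_2 = 7/6  ->  a_5 = 7/120
  x^4: 30 a_6 + 6 a_4 - a_3 = 0  ->  30 a_6 = -6 a_4 + a_3 = 14/3  ->  a_6 = 7/45
Truncated series: y(x) = -2 - x + 2 x^2 + (1/6) x^3 - (3/4) x^4 + (7/120) x^5 + (7/45) x^6 + O(x^7).

a_0 = -2; a_1 = -1; a_2 = 2; a_3 = 1/6; a_4 = -3/4; a_5 = 7/120; a_6 = 7/45


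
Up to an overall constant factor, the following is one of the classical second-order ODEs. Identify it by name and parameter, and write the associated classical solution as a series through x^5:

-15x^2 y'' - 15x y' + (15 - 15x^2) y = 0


All three coefficients share the factor -15; dividing through by -15 gives  x^2 y'' + x y' + (x^2 - 1) y = 0.
This matches the Bessel equation x^2 y'' + x y' + (x^2 - nu^2) y = 0 with nu^2 = 1, so nu = 1; the solution bounded at x = 0 is J_1(x).
Frobenius at x = 0: indicial roots ±nu; for r = nu the recurrence k(k + 2nu) c_k = -c_{k-2} gives the standard series J_nu(x) = sum_{k>=0} (-1)^k / (k! (k+nu)!) (x/2)^(2k+nu). Evaluate the first 3 terms:
  k = 0: (-1)^0 / (0! * 1! * 2^1) x^1 = 1/(1*1*2) x^1 = (1/2) x^1
  k = 1: (-1)^1 / (1! * 2! * 2^3) x^3 = -1/(1*2*8) x^3 = (-1/16) x^3
  k = 2: (-1)^2 / (2! * 3! * 2^5) x^5 = 1/(2*6*32) x^5 = (1/384) x^5
Hence J_1(x) = x^5/384 - x^3/16 + x/2 + ....

J_1(x); series = x^5/384 - x^3/16 + x/2


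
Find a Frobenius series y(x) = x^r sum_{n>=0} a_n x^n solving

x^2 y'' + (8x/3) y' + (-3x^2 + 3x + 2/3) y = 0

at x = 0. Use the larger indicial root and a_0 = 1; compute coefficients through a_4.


Write in Frobenius form y'' + (p(x)/x) y' + (q(x)/x^2) y = 0:
  p(x) = 8/3,  q(x) = -3x^2 + 3x + 2/3.
Indicial equation: r(r-1) + (8/3) r + (2/3) = 0 -> roots r_1 = -2/3, r_2 = -1.
Take r = r_1 = -2/3. Let y(x) = x^r sum_{n>=0} a_n x^n with a_0 = 1.
Substitute y = x^r sum a_n x^n and match x^{r+n}. The recurrence is
  D(n) a_n + 3 a_{n-1} - 3 a_{n-2} = 0,  where D(n) = (r+n)(r+n-1) + (8/3)(r+n) + (2/3).
  a_n = [-3 a_{n-1} + 3 a_{n-2}] / D(n).
Since the indicial polynomial factors as (r - r_1)(r - r_2), D(n) = (r_1 + n - r_1)(r_1 + n - r_2) = n(n + 1/3).
Evaluating step by step (a_0 = 1):
  n = 1: D(1) = 1(1 + 1/3) = 4/3; numerator = -3(1) = -3; a_1 = (-3)/(4/3) = -9/4
  n = 2: D(2) = 2(2 + 1/3) = 14/3; numerator = -3(-9/4) + 3(1) = 39/4; a_2 = (39/4)/(14/3) = 117/56
  n = 3: D(3) = 3(3 + 1/3) = 10; numerator = -3(117/56) + 3(-9/4) = -729/56; a_3 = (-729/56)/(10) = -729/560
  n = 4: D(4) = 4(4 + 1/3) = 52/3; numerator = -3(-729/560) + 3(117/56) = 5697/560; a_4 = (5697/560)/(52/3) = 17091/29120

r = -2/3; a_0 = 1; a_1 = -9/4; a_2 = 117/56; a_3 = -729/560; a_4 = 17091/29120


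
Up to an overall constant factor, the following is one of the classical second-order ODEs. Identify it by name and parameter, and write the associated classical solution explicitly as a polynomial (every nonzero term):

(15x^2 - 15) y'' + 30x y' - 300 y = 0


All three coefficients share the factor -15; dividing through by -15 gives  (1 - x^2) y'' - 2x y' + 20 y = 0.
This matches the Legendre equation (1 - x^2) y'' - 2x y' + n(n+1) y = 0 (note the -2x y' term) with n(n+1) = 20, so n = 4; the polynomial solution is P_4(x).
With y = sum_k a_k x^k, matching x^k gives (k+2)(k+1) a_{k+2} = [k(k+1) - n(n+1)] a_k = (k - 4)(k + 5) a_k. The right side vanishes at k = 4, so the series with the parity of 4 terminates at degree 4.
Standard normalization (P_n(1) = 1): leading coefficient (2n)!/(2^n (n!)^2) = 40320/(16*576) = 35/8, so a_4 = 35/8. Work downward with a_k = (k+1)(k+2) a_{k+2} / ((k - 4)(k + 5)):
  a_2 = (3)(4)(35/8) / ((2 - 4)(2 + 5)) = (105/2)/(-14) = -15/4
  a_0 = (1)(2)(-15/4) / ((0 - 4)(0 + 5)) = (-15/2)/(-20) = 3/8
Hence P_4(x) = 35 x^4/8 - 15 x^2/4 + 3/8.

P_4(x); series = 35 x^4/8 - 15 x^2/4 + 3/8


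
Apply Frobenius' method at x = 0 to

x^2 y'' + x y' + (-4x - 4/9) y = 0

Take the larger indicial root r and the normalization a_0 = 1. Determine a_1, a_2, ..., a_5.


Write in Frobenius form y'' + (p(x)/x) y' + (q(x)/x^2) y = 0:
  p(x) = 1,  q(x) = -4x - 4/9.
Indicial equation: r(r-1) + (1) r + (-4/9) = 0 -> roots r_1 = 2/3, r_2 = -2/3.
Take r = r_1 = 2/3. Let y(x) = x^r sum_{n>=0} a_n x^n with a_0 = 1.
Substitute y = x^r sum a_n x^n and match x^{r+n}. The recurrence is
  D(n) a_n - 4 a_{n-1} = 0,  where D(n) = (r+n)(r+n-1) + (1)(r+n) + (-4/9).
  a_n = 4 / D(n) * a_{n-1}.
Since the indicial polynomial factors as (r - r_1)(r - r_2), D(n) = (r_1 + n - r_1)(r_1 + n - r_2) = n(n + 4/3).
Evaluating step by step (a_0 = 1):
  n = 1: D(1) = 1(1 + 4/3) = 7/3; numerator = 4(1) = 4; a_1 = (4)/(7/3) = 12/7
  n = 2: D(2) = 2(2 + 4/3) = 20/3; numerator = 4(12/7) = 48/7; a_2 = (48/7)/(20/3) = 36/35
  n = 3: D(3) = 3(3 + 4/3) = 13; numerator = 4(36/35) = 144/35; a_3 = (144/35)/(13) = 144/455
  n = 4: D(4) = 4(4 + 4/3) = 64/3; numerator = 4(144/455) = 576/455; a_4 = (576/455)/(64/3) = 27/455
  n = 5: D(5) = 5(5 + 4/3) = 95/3; numerator = 4(27/455) = 108/455; a_5 = (108/455)/(95/3) = 324/43225

r = 2/3; a_0 = 1; a_1 = 12/7; a_2 = 36/35; a_3 = 144/455; a_4 = 27/455; a_5 = 324/43225


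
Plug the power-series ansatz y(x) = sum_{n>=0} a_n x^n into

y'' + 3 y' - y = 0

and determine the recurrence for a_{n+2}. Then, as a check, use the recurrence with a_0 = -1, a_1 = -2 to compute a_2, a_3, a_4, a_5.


Substitute y = sum_n a_n x^n.
y''(x) has coefficient (n+2)(n+1) a_{n+2} at x^n;
3 y'(x) has coefficient 3 (n+1) a_{n+1} at x^n;
-y(x) has coefficient -1 a_n at x^n.
Matching x^n: (n+2)(n+1) a_{n+2} + 3 (n+1) a_{n+1} - 1 a_n = 0.
Thus a_{n+2} = [-3 (n+1) a_{n+1} + 1 a_n] / ((n+1)(n+2)).

Check with a_0 = -1, a_1 = -2 (apply the recurrence for n = 0, 1, 2, 3): a_0 = -1, a_1 = -2, a_2 = 5/2, a_3 = -17/6, a_4 = 7/3, a_5 = -37/24.

a_(n+2) = [-3 (n+1) a_(n+1) + 1 a_n] / ((n+1)(n+2)); check: a_0 = -1, a_1 = -2, a_2 = 5/2, a_3 = -17/6, a_4 = 7/3, a_5 = -37/24


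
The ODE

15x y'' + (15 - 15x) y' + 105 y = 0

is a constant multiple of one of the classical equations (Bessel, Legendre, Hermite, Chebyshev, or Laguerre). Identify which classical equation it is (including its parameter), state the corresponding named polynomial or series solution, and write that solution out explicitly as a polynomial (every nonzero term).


All three coefficients share the factor 15; dividing through by 15 gives  x y'' + (1 - x) y' + 7 y = 0.
This matches the Laguerre equation x y'' + (1 - x) y' + n y = 0 with n = 7; the polynomial solution is L_7(x).
With y = sum_k a_k x^k, matching x^k gives (k+1)k a_{k+1} + (k+1) a_{k+1} - k a_k + n a_k = 0, i.e. (k+1)^2 a_{k+1} = (k - n) a_k = (k - 7) a_k. The right side vanishes at k = 7, so the series terminates at degree 7.
Standard normalization L_n(0) = 1 gives a_0 = 1. Work upward with a_{k+1} = (k - 7) a_k / (k+1)^2:
  a_1 = (0 - 7)(1) / 1^2 = -7/1 = -7
  a_2 = (1 - 7)(-7) / 2^2 = 42/4 = 21/2
  a_3 = (2 - 7)(21/2) / 3^2 = (-105/2)/9 = -35/6
  a_4 = (3 - 7)(-35/6) / 4^2 = (70/3)/16 = 35/24
  a_5 = (4 - 7)(35/24) / 5^2 = (-35/8)/25 = -7/40
  a_6 = (5 - 7)(-7/40) / 6^2 = (7/20)/36 = 7/720
  a_7 = (6 - 7)(7/720) / 7^2 = (-7/720)/49 = -1/5040
Hence L_7(x) = -x^7/5040 + 7 x^6/720 - 7 x^5/40 + 35 x^4/24 - 35 x^3/6 + 21 x^2/2 - 7 x + 1.

L_7(x); series = -x^7/5040 + 7 x^6/720 - 7 x^5/40 + 35 x^4/24 - 35 x^3/6 + 21 x^2/2 - 7 x + 1


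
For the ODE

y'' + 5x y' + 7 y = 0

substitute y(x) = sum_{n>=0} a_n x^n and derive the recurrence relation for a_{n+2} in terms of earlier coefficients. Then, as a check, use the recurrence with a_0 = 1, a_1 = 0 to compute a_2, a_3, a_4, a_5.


Substitute y = sum_n a_n x^n.
y''(x) has coefficient (n+2)(n+1) a_{n+2} at x^n;
5 x y'(x) has coefficient 5 n a_n at x^n (shift);
7 y(x) has coefficient 7 a_n at x^n.
Matching x^n: (n+2)(n+1) a_{n+2} + (5n + 7) a_n = 0.
Thus a_{n+2} = (-5n - 7) / ((n+1)(n+2)) * a_n.

Check with a_0 = 1, a_1 = 0 (apply the recurrence for n = 0, 1, 2, 3): a_0 = 1, a_1 = 0, a_2 = -7/2, a_3 = 0, a_4 = 119/24, a_5 = 0.

a_(n+2) = (-5n - 7) / ((n+1)(n+2)) * a_n; check: a_0 = 1, a_1 = 0, a_2 = -7/2, a_3 = 0, a_4 = 119/24, a_5 = 0


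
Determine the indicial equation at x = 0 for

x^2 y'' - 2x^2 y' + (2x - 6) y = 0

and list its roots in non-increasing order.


Divide by x^2 to reach normal form y'' + P_1(x) y' + P_2(x) y = 0 with P_1(x) = -2 and P_2(x) = 2/x - 6/x^2.
x = 0 is a singular point because the y-coefficient 2/x - 6/x^2 has a pole at x = 0.
It is a regular singular point because x P_1(x) = p(x) = -2x and x^2 P_2(x) = q(x) = 2x - 6 are polynomials, hence analytic at x = 0.
p(0) = 0,  q(0) = -6.
Indicial equation: r(r-1) + p(0) r + q(0) = 0, i.e. r^2 + (p(0) - 1) r + q(0) = 0, i.e. r^2 - 1 r - 6 = 0.
Discriminant: (-1)^2 - 4(-6) = 25, so r = (1 ± 5)/2.
Solving: r_1 = 3, r_2 = -2.

indicial: r^2 - 1 r - 6 = 0; roots r_1 = 3, r_2 = -2


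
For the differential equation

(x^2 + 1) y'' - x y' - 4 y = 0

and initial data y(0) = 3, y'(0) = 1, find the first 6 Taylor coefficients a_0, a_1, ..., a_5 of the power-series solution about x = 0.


Ansatz: y(x) = sum_{n>=0} a_n x^n, so y'(x) = sum_{n>=1} n a_n x^(n-1) and y''(x) = sum_{n>=2} n(n-1) a_n x^(n-2).
Substitute into P(x) y'' + Q(x) y' + R(x) y = 0 with P(x) = x^2 + 1, Q(x) = -x, R(x) = -4, and match powers of x.
Initial conditions: a_0 = 3, a_1 = 1.
Setting the coefficient of each power of x to zero and solving order by order (substituting the coefficients already found):
  x^0: 2 a_2 - 4 a_0 = 0  ->  2 a_2 = 4 a_0 = 12  ->  a_2 = 6
  x^1: 6 a_3 - 5 a_1 = 0  ->  6 a_3 = 5 a_1 = 5  ->  a_3 = 5/6
  x^2: 12 a_4 - 4 a_2 = 0  ->  12 a_4 = 4 a_2 = 24  ->  a_4 = 2
  x^3: 20 a_5 - a_3 = 0  ->  20 a_5 = a_3 = 5/6  ->  a_5 = 1/24
Truncated series: y(x) = 3 + x + 6 x^2 + (5/6) x^3 + 2 x^4 + (1/24) x^5 + O(x^6).

a_0 = 3; a_1 = 1; a_2 = 6; a_3 = 5/6; a_4 = 2; a_5 = 1/24


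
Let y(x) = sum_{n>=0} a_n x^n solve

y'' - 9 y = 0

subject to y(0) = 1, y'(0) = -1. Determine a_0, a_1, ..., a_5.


Ansatz: y(x) = sum_{n>=0} a_n x^n, so y'(x) = sum_{n>=1} n a_n x^(n-1) and y''(x) = sum_{n>=2} n(n-1) a_n x^(n-2).
Substitute into P(x) y'' + Q(x) y' + R(x) y = 0 with P(x) = 1, Q(x) = 0, R(x) = -9, and match powers of x.
Initial conditions: a_0 = 1, a_1 = -1.
Setting the coefficient of each power of x to zero and solving order by order (substituting the coefficients already found):
  x^0: 2 a_2 - 9 a_0 = 0  ->  2 a_2 = 9 a_0 = 9  ->  a_2 = 9/2
  x^1: 6 a_3 - 9 a_1 = 0  ->  6 a_3 = 9 a_1 = -9  ->  a_3 = -3/2
  x^2: 12 a_4 - 9 a_2 = 0  ->  12 a_4 = 9 a_2 = 81/2  ->  a_4 = 27/8
  x^3: 20 a_5 - 9 a_3 = 0  ->  20 a_5 = 9 a_3 = -27/2  ->  a_5 = -27/40
Truncated series: y(x) = 1 - x + (9/2) x^2 - (3/2) x^3 + (27/8) x^4 - (27/40) x^5 + O(x^6).

a_0 = 1; a_1 = -1; a_2 = 9/2; a_3 = -3/2; a_4 = 27/8; a_5 = -27/40


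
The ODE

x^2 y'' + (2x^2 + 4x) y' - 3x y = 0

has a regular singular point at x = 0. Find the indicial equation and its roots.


Divide by x^2 to reach normal form y'' + P_1(x) y' + P_2(x) y = 0 with P_1(x) = 2 + 4/x and P_2(x) = -3/x.
x = 0 is a singular point because the y'-coefficient 2 + 4/x has a pole at x = 0 and the y-coefficient -3/x has a pole at x = 0.
It is a regular singular point because x P_1(x) = p(x) = 2x + 4 and x^2 P_2(x) = q(x) = -3x are polynomials, hence analytic at x = 0.
p(0) = 4,  q(0) = 0.
Indicial equation: r(r-1) + p(0) r + q(0) = 0, i.e. r^2 + (p(0) - 1) r + q(0) = 0, i.e. r^2 + 3 r = 0.
Discriminant: (3)^2 - 4(0) = 9, so r = (-3 ± 3)/2.
Solving: r_1 = 0, r_2 = -3.

indicial: r^2 + 3 r = 0; roots r_1 = 0, r_2 = -3


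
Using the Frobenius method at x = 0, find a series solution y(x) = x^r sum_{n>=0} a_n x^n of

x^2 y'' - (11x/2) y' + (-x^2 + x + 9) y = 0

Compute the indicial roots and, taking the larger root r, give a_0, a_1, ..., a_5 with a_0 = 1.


Write in Frobenius form y'' + (p(x)/x) y' + (q(x)/x^2) y = 0:
  p(x) = -11/2,  q(x) = -x^2 + x + 9.
Indicial equation: r(r-1) + (-11/2) r + (9) = 0 -> roots r_1 = 9/2, r_2 = 2.
Take r = r_1 = 9/2. Let y(x) = x^r sum_{n>=0} a_n x^n with a_0 = 1.
Substitute y = x^r sum a_n x^n and match x^{r+n}. The recurrence is
  D(n) a_n + 1 a_{n-1} - 1 a_{n-2} = 0,  where D(n) = (r+n)(r+n-1) + (-11/2)(r+n) + (9).
  a_n = [-1 a_{n-1} + 1 a_{n-2}] / D(n).
Since the indicial polynomial factors as (r - r_1)(r - r_2), D(n) = (r_1 + n - r_1)(r_1 + n - r_2) = n(n + 5/2).
Evaluating step by step (a_0 = 1):
  n = 1: D(1) = 1(1 + 5/2) = 7/2; numerator = -1(1) = -1; a_1 = (-1)/(7/2) = -2/7
  n = 2: D(2) = 2(2 + 5/2) = 9; numerator = -1(-2/7) + 1(1) = 9/7; a_2 = (9/7)/(9) = 1/7
  n = 3: D(3) = 3(3 + 5/2) = 33/2; numerator = -1(1/7) + 1(-2/7) = -3/7; a_3 = (-3/7)/(33/2) = -2/77
  n = 4: D(4) = 4(4 + 5/2) = 26; numerator = -1(-2/77) + 1(1/7) = 13/77; a_4 = (13/77)/(26) = 1/154
  n = 5: D(5) = 5(5 + 5/2) = 75/2; numerator = -1(1/154) + 1(-2/77) = -5/154; a_5 = (-5/154)/(75/2) = -1/1155

r = 9/2; a_0 = 1; a_1 = -2/7; a_2 = 1/7; a_3 = -2/77; a_4 = 1/154; a_5 = -1/1155


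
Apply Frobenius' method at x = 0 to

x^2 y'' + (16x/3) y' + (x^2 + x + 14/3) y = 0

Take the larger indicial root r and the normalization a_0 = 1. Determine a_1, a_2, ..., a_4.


Write in Frobenius form y'' + (p(x)/x) y' + (q(x)/x^2) y = 0:
  p(x) = 16/3,  q(x) = x^2 + x + 14/3.
Indicial equation: r(r-1) + (16/3) r + (14/3) = 0 -> roots r_1 = -2, r_2 = -7/3.
Take r = r_1 = -2. Let y(x) = x^r sum_{n>=0} a_n x^n with a_0 = 1.
Substitute y = x^r sum a_n x^n and match x^{r+n}. The recurrence is
  D(n) a_n + 1 a_{n-1} + 1 a_{n-2} = 0,  where D(n) = (r+n)(r+n-1) + (16/3)(r+n) + (14/3).
  a_n = [-1 a_{n-1} - 1 a_{n-2}] / D(n).
Since the indicial polynomial factors as (r - r_1)(r - r_2), D(n) = (r_1 + n - r_1)(r_1 + n - r_2) = n(n + 1/3).
Evaluating step by step (a_0 = 1):
  n = 1: D(1) = 1(1 + 1/3) = 4/3; numerator = -1(1) = -1; a_1 = (-1)/(4/3) = -3/4
  n = 2: D(2) = 2(2 + 1/3) = 14/3; numerator = -1(-3/4) - 1(1) = -1/4; a_2 = (-1/4)/(14/3) = -3/56
  n = 3: D(3) = 3(3 + 1/3) = 10; numerator = -1(-3/56) - 1(-3/4) = 45/56; a_3 = (45/56)/(10) = 9/112
  n = 4: D(4) = 4(4 + 1/3) = 52/3; numerator = -1(9/112) - 1(-3/56) = -3/112; a_4 = (-3/112)/(52/3) = -9/5824

r = -2; a_0 = 1; a_1 = -3/4; a_2 = -3/56; a_3 = 9/112; a_4 = -9/5824


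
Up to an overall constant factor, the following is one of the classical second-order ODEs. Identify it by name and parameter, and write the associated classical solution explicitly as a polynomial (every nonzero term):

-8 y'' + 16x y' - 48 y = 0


All three coefficients share the factor -8; dividing through by -8 gives  y'' - 2x y' + 6 y = 0.
This matches the Hermite equation y'' - 2x y' + 2n y = 0 with 2n = 6, so n = 3; the polynomial solution is H_3(x).
With y = sum_k a_k x^k, matching x^k gives (k+2)(k+1) a_{k+2} = 2(k - n) a_k = 2(k - 3) a_k. The right side vanishes at k = 3, so the series with the parity of 3 terminates at degree 3.
Standard normalization: leading coefficient of H_n is 2^n, so a_3 = 2^3 = 8. Work downward with a_k = (k+1)(k+2) a_{k+2} / (2(k - n)):
  a_1 = (2)(3)(8) / (2(1 - 3)) = 48/(-4) = -12
Hence H_3(x) = 8 x^3 - 12 x.

H_3(x); series = 8 x^3 - 12 x


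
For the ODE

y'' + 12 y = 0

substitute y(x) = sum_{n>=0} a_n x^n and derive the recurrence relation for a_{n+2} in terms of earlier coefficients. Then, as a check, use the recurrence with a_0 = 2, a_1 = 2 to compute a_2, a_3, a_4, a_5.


Substitute y = sum_n a_n x^n into y'' + (const) y = 0.
y''(x) = sum_{n>=0} (n+2)(n+1) a_{n+2} x^n.
The ODE becomes sum_n [(n+2)(n+1) a_{n+2} + 12 a_n] x^n = 0.
Setting each coefficient to zero gives the recurrence:
  (n+2)(n+1) a_{n+2} + 12 a_n = 0,
  a_{n+2} = -12 / ((n+1)(n+2)) a_n.

Check with a_0 = 2, a_1 = 2 (apply the recurrence for n = 0, 1, 2, 3): a_0 = 2, a_1 = 2, a_2 = -12, a_3 = -4, a_4 = 12, a_5 = 12/5.

a_{n+2} = -12/((n+1)(n+2)) * a_n; check: a_0 = 2, a_1 = 2, a_2 = -12, a_3 = -4, a_4 = 12, a_5 = 12/5


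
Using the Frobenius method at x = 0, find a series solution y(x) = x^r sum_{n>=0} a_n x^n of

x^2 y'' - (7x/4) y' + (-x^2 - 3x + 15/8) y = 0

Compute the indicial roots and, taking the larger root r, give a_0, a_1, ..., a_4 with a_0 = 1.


Write in Frobenius form y'' + (p(x)/x) y' + (q(x)/x^2) y = 0:
  p(x) = -7/4,  q(x) = -x^2 - 3x + 15/8.
Indicial equation: r(r-1) + (-7/4) r + (15/8) = 0 -> roots r_1 = 3/2, r_2 = 5/4.
Take r = r_1 = 3/2. Let y(x) = x^r sum_{n>=0} a_n x^n with a_0 = 1.
Substitute y = x^r sum a_n x^n and match x^{r+n}. The recurrence is
  D(n) a_n - 3 a_{n-1} - 1 a_{n-2} = 0,  where D(n) = (r+n)(r+n-1) + (-7/4)(r+n) + (15/8).
  a_n = [3 a_{n-1} + 1 a_{n-2}] / D(n).
Since the indicial polynomial factors as (r - r_1)(r - r_2), D(n) = (r_1 + n - r_1)(r_1 + n - r_2) = n(n + 1/4).
Evaluating step by step (a_0 = 1):
  n = 1: D(1) = 1(1 + 1/4) = 5/4; numerator = 3(1) = 3; a_1 = (3)/(5/4) = 12/5
  n = 2: D(2) = 2(2 + 1/4) = 9/2; numerator = 3(12/5) + 1(1) = 41/5; a_2 = (41/5)/(9/2) = 82/45
  n = 3: D(3) = 3(3 + 1/4) = 39/4; numerator = 3(82/45) + 1(12/5) = 118/15; a_3 = (118/15)/(39/4) = 472/585
  n = 4: D(4) = 4(4 + 1/4) = 17; numerator = 3(472/585) + 1(82/45) = 2482/585; a_4 = (2482/585)/(17) = 146/585

r = 3/2; a_0 = 1; a_1 = 12/5; a_2 = 82/45; a_3 = 472/585; a_4 = 146/585


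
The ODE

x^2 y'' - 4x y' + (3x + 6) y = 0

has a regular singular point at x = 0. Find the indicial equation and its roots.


Divide by x^2 to reach normal form y'' + P_1(x) y' + P_2(x) y = 0 with P_1(x) = -4/x and P_2(x) = 3/x + 6/x^2.
x = 0 is a singular point because the y'-coefficient -4/x has a pole at x = 0 and the y-coefficient 3/x + 6/x^2 has a pole at x = 0.
It is a regular singular point because x P_1(x) = p(x) = -4 and x^2 P_2(x) = q(x) = 3x + 6 are polynomials, hence analytic at x = 0.
p(0) = -4,  q(0) = 6.
Indicial equation: r(r-1) + p(0) r + q(0) = 0, i.e. r^2 + (p(0) - 1) r + q(0) = 0, i.e. r^2 - 5 r + 6 = 0.
Discriminant: (-5)^2 - 4(6) = 1, so r = (5 ± 1)/2.
Solving: r_1 = 3, r_2 = 2.

indicial: r^2 - 5 r + 6 = 0; roots r_1 = 3, r_2 = 2


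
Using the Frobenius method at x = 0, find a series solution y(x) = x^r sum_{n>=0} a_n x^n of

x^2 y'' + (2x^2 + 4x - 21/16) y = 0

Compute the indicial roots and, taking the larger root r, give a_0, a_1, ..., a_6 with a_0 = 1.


Write in Frobenius form y'' + (p(x)/x) y' + (q(x)/x^2) y = 0:
  p(x) = 0,  q(x) = 2x^2 + 4x - 21/16.
Indicial equation: r(r-1) + (0) r + (-21/16) = 0 -> roots r_1 = 7/4, r_2 = -3/4.
Take r = r_1 = 7/4. Let y(x) = x^r sum_{n>=0} a_n x^n with a_0 = 1.
Substitute y = x^r sum a_n x^n and match x^{r+n}. The recurrence is
  D(n) a_n + 4 a_{n-1} + 2 a_{n-2} = 0,  where D(n) = (r+n)(r+n-1) + (0)(r+n) + (-21/16).
  a_n = [-4 a_{n-1} - 2 a_{n-2}] / D(n).
Since the indicial polynomial factors as (r - r_1)(r - r_2), D(n) = (r_1 + n - r_1)(r_1 + n - r_2) = n(n + 5/2).
Evaluating step by step (a_0 = 1):
  n = 1: D(1) = 1(1 + 5/2) = 7/2; numerator = -4(1) = -4; a_1 = (-4)/(7/2) = -8/7
  n = 2: D(2) = 2(2 + 5/2) = 9; numerator = -4(-8/7) - 2(1) = 18/7; a_2 = (18/7)/(9) = 2/7
  n = 3: D(3) = 3(3 + 5/2) = 33/2; numerator = -4(2/7) - 2(-8/7) = 8/7; a_3 = (8/7)/(33/2) = 16/231
  n = 4: D(4) = 4(4 + 5/2) = 26; numerator = -4(16/231) - 2(2/7) = -28/33; a_4 = (-28/33)/(26) = -14/429
  n = 5: D(5) = 5(5 + 5/2) = 75/2; numerator = -4(-14/429) - 2(16/231) = -8/1001; a_5 = (-8/1001)/(75/2) = -16/75075
  n = 6: D(6) = 6(6 + 5/2) = 51; numerator = -4(-16/75075) - 2(-14/429) = 4964/75075; a_6 = (4964/75075)/(51) = 292/225225

r = 7/4; a_0 = 1; a_1 = -8/7; a_2 = 2/7; a_3 = 16/231; a_4 = -14/429; a_5 = -16/75075; a_6 = 292/225225


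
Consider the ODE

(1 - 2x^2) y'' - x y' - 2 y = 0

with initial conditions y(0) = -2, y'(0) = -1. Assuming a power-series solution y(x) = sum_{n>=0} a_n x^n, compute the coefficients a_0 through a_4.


Ansatz: y(x) = sum_{n>=0} a_n x^n, so y'(x) = sum_{n>=1} n a_n x^(n-1) and y''(x) = sum_{n>=2} n(n-1) a_n x^(n-2).
Substitute into P(x) y'' + Q(x) y' + R(x) y = 0 with P(x) = 1 - 2x^2, Q(x) = -x, R(x) = -2, and match powers of x.
Initial conditions: a_0 = -2, a_1 = -1.
Setting the coefficient of each power of x to zero and solving order by order (substituting the coefficients already found):
  x^0: 2 a_2 - 2 a_0 = 0  ->  2 a_2 = 2 a_0 = -4  ->  a_2 = -2
  x^1: 6 a_3 - 3 a_1 = 0  ->  6 a_3 = 3 a_1 = -3  ->  a_3 = -1/2
  x^2: 12 a_4 - 8 a_2 = 0  ->  12 a_4 = 8 a_2 = -16  ->  a_4 = -4/3
Truncated series: y(x) = -2 - x - 2 x^2 - (1/2) x^3 - (4/3) x^4 + O(x^5).

a_0 = -2; a_1 = -1; a_2 = -2; a_3 = -1/2; a_4 = -4/3


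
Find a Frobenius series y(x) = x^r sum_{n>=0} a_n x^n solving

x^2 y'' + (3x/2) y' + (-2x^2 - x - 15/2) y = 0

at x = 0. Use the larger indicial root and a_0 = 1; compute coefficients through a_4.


Write in Frobenius form y'' + (p(x)/x) y' + (q(x)/x^2) y = 0:
  p(x) = 3/2,  q(x) = -2x^2 - x - 15/2.
Indicial equation: r(r-1) + (3/2) r + (-15/2) = 0 -> roots r_1 = 5/2, r_2 = -3.
Take r = r_1 = 5/2. Let y(x) = x^r sum_{n>=0} a_n x^n with a_0 = 1.
Substitute y = x^r sum a_n x^n and match x^{r+n}. The recurrence is
  D(n) a_n - 1 a_{n-1} - 2 a_{n-2} = 0,  where D(n) = (r+n)(r+n-1) + (3/2)(r+n) + (-15/2).
  a_n = [1 a_{n-1} + 2 a_{n-2}] / D(n).
Since the indicial polynomial factors as (r - r_1)(r - r_2), D(n) = (r_1 + n - r_1)(r_1 + n - r_2) = n(n + 11/2).
Evaluating step by step (a_0 = 1):
  n = 1: D(1) = 1(1 + 11/2) = 13/2; numerator = 1(1) = 1; a_1 = (1)/(13/2) = 2/13
  n = 2: D(2) = 2(2 + 11/2) = 15; numerator = 1(2/13) + 2(1) = 28/13; a_2 = (28/13)/(15) = 28/195
  n = 3: D(3) = 3(3 + 11/2) = 51/2; numerator = 1(28/195) + 2(2/13) = 88/195; a_3 = (88/195)/(51/2) = 176/9945
  n = 4: D(4) = 4(4 + 11/2) = 38; numerator = 1(176/9945) + 2(28/195) = 3032/9945; a_4 = (3032/9945)/(38) = 1516/188955

r = 5/2; a_0 = 1; a_1 = 2/13; a_2 = 28/195; a_3 = 176/9945; a_4 = 1516/188955


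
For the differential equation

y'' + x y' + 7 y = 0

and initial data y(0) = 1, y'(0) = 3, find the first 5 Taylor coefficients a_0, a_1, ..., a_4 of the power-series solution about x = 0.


Ansatz: y(x) = sum_{n>=0} a_n x^n, so y'(x) = sum_{n>=1} n a_n x^(n-1) and y''(x) = sum_{n>=2} n(n-1) a_n x^(n-2).
Substitute into P(x) y'' + Q(x) y' + R(x) y = 0 with P(x) = 1, Q(x) = x, R(x) = 7, and match powers of x.
Initial conditions: a_0 = 1, a_1 = 3.
Setting the coefficient of each power of x to zero and solving order by order (substituting the coefficients already found):
  x^0: 2 a_2 + 7 a_0 = 0  ->  2 a_2 = -7 a_0 = -7  ->  a_2 = -7/2
  x^1: 6 a_3 + 8 a_1 = 0  ->  6 a_3 = -8 a_1 = -24  ->  a_3 = -4
  x^2: 12 a_4 + 9 a_2 = 0  ->  12 a_4 = -9 a_2 = 63/2  ->  a_4 = 21/8
Truncated series: y(x) = 1 + 3 x - (7/2) x^2 - 4 x^3 + (21/8) x^4 + O(x^5).

a_0 = 1; a_1 = 3; a_2 = -7/2; a_3 = -4; a_4 = 21/8


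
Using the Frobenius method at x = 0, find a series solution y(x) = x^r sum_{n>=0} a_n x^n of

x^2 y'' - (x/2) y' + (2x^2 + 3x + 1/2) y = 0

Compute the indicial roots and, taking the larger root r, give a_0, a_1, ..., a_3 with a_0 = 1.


Write in Frobenius form y'' + (p(x)/x) y' + (q(x)/x^2) y = 0:
  p(x) = -1/2,  q(x) = 2x^2 + 3x + 1/2.
Indicial equation: r(r-1) + (-1/2) r + (1/2) = 0 -> roots r_1 = 1, r_2 = 1/2.
Take r = r_1 = 1. Let y(x) = x^r sum_{n>=0} a_n x^n with a_0 = 1.
Substitute y = x^r sum a_n x^n and match x^{r+n}. The recurrence is
  D(n) a_n + 3 a_{n-1} + 2 a_{n-2} = 0,  where D(n) = (r+n)(r+n-1) + (-1/2)(r+n) + (1/2).
  a_n = [-3 a_{n-1} - 2 a_{n-2}] / D(n).
Since the indicial polynomial factors as (r - r_1)(r - r_2), D(n) = (r_1 + n - r_1)(r_1 + n - r_2) = n(n + 1/2).
Evaluating step by step (a_0 = 1):
  n = 1: D(1) = 1(1 + 1/2) = 3/2; numerator = -3(1) = -3; a_1 = (-3)/(3/2) = -2
  n = 2: D(2) = 2(2 + 1/2) = 5; numerator = -3(-2) - 2(1) = 4; a_2 = (4)/(5) = 4/5
  n = 3: D(3) = 3(3 + 1/2) = 21/2; numerator = -3(4/5) - 2(-2) = 8/5; a_3 = (8/5)/(21/2) = 16/105

r = 1; a_0 = 1; a_1 = -2; a_2 = 4/5; a_3 = 16/105


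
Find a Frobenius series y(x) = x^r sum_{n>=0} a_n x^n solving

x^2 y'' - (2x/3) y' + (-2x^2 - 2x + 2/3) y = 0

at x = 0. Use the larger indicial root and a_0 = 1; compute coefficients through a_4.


Write in Frobenius form y'' + (p(x)/x) y' + (q(x)/x^2) y = 0:
  p(x) = -2/3,  q(x) = -2x^2 - 2x + 2/3.
Indicial equation: r(r-1) + (-2/3) r + (2/3) = 0 -> roots r_1 = 1, r_2 = 2/3.
Take r = r_1 = 1. Let y(x) = x^r sum_{n>=0} a_n x^n with a_0 = 1.
Substitute y = x^r sum a_n x^n and match x^{r+n}. The recurrence is
  D(n) a_n - 2 a_{n-1} - 2 a_{n-2} = 0,  where D(n) = (r+n)(r+n-1) + (-2/3)(r+n) + (2/3).
  a_n = [2 a_{n-1} + 2 a_{n-2}] / D(n).
Since the indicial polynomial factors as (r - r_1)(r - r_2), D(n) = (r_1 + n - r_1)(r_1 + n - r_2) = n(n + 1/3).
Evaluating step by step (a_0 = 1):
  n = 1: D(1) = 1(1 + 1/3) = 4/3; numerator = 2(1) = 2; a_1 = (2)/(4/3) = 3/2
  n = 2: D(2) = 2(2 + 1/3) = 14/3; numerator = 2(3/2) + 2(1) = 5; a_2 = (5)/(14/3) = 15/14
  n = 3: D(3) = 3(3 + 1/3) = 10; numerator = 2(15/14) + 2(3/2) = 36/7; a_3 = (36/7)/(10) = 18/35
  n = 4: D(4) = 4(4 + 1/3) = 52/3; numerator = 2(18/35) + 2(15/14) = 111/35; a_4 = (111/35)/(52/3) = 333/1820

r = 1; a_0 = 1; a_1 = 3/2; a_2 = 15/14; a_3 = 18/35; a_4 = 333/1820


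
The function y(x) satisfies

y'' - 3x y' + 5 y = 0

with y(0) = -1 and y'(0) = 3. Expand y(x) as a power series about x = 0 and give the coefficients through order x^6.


Ansatz: y(x) = sum_{n>=0} a_n x^n, so y'(x) = sum_{n>=1} n a_n x^(n-1) and y''(x) = sum_{n>=2} n(n-1) a_n x^(n-2).
Substitute into P(x) y'' + Q(x) y' + R(x) y = 0 with P(x) = 1, Q(x) = -3x, R(x) = 5, and match powers of x.
Initial conditions: a_0 = -1, a_1 = 3.
Setting the coefficient of each power of x to zero and solving order by order (substituting the coefficients already found):
  x^0: 2 a_2 + 5 a_0 = 0  ->  2 a_2 = -5 a_0 = 5  ->  a_2 = 5/2
  x^1: 6 a_3 + 2 a_1 = 0  ->  6 a_3 = -2 a_1 = -6  ->  a_3 = -1
  x^2: 12 a_4 - a_2 = 0  ->  12 a_4 = a_2 = 5/2  ->  a_4 = 5/24
  x^3: 20 a_5 - 4 a_3 = 0  ->  20 a_5 = 4 a_3 = -4  ->  a_5 = -1/5
  x^4: 30 a_6 - 7 a_4 = 0  ->  30 a_6 = 7 a_4 = 35/24  ->  a_6 = 7/144
Truncated series: y(x) = -1 + 3 x + (5/2) x^2 - x^3 + (5/24) x^4 - (1/5) x^5 + (7/144) x^6 + O(x^7).

a_0 = -1; a_1 = 3; a_2 = 5/2; a_3 = -1; a_4 = 5/24; a_5 = -1/5; a_6 = 7/144


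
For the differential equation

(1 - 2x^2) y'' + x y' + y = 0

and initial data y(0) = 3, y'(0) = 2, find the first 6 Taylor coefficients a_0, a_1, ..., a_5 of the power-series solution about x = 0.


Ansatz: y(x) = sum_{n>=0} a_n x^n, so y'(x) = sum_{n>=1} n a_n x^(n-1) and y''(x) = sum_{n>=2} n(n-1) a_n x^(n-2).
Substitute into P(x) y'' + Q(x) y' + R(x) y = 0 with P(x) = 1 - 2x^2, Q(x) = x, R(x) = 1, and match powers of x.
Initial conditions: a_0 = 3, a_1 = 2.
Setting the coefficient of each power of x to zero and solving order by order (substituting the coefficients already found):
  x^0: 2 a_2 + a_0 = 0  ->  2 a_2 = -a_0 = -3  ->  a_2 = -3/2
  x^1: 6 a_3 + 2 a_1 = 0  ->  6 a_3 = -2 a_1 = -4  ->  a_3 = -2/3
  x^2: 12 a_4 - a_2 = 0  ->  12 a_4 = a_2 = -3/2  ->  a_4 = -1/8
  x^3: 20 a_5 - 8 a_3 = 0  ->  20 a_5 = 8 a_3 = -16/3  ->  a_5 = -4/15
Truncated series: y(x) = 3 + 2 x - (3/2) x^2 - (2/3) x^3 - (1/8) x^4 - (4/15) x^5 + O(x^6).

a_0 = 3; a_1 = 2; a_2 = -3/2; a_3 = -2/3; a_4 = -1/8; a_5 = -4/15


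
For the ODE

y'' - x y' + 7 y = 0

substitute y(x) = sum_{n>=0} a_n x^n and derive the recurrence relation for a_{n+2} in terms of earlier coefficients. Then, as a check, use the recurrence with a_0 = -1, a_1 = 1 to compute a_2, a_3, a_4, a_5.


Substitute y = sum_n a_n x^n.
y''(x) has coefficient (n+2)(n+1) a_{n+2} at x^n;
-x y'(x) has coefficient -n a_n at x^n (shift);
7 y(x) has coefficient 7 a_n at x^n.
Matching x^n: (n+2)(n+1) a_{n+2} + (-n + 7) a_n = 0.
Thus a_{n+2} = (n - 7) / ((n+1)(n+2)) * a_n.

Check with a_0 = -1, a_1 = 1 (apply the recurrence for n = 0, 1, 2, 3): a_0 = -1, a_1 = 1, a_2 = 7/2, a_3 = -1, a_4 = -35/24, a_5 = 1/5.

a_(n+2) = (n - 7) / ((n+1)(n+2)) * a_n; check: a_0 = -1, a_1 = 1, a_2 = 7/2, a_3 = -1, a_4 = -35/24, a_5 = 1/5


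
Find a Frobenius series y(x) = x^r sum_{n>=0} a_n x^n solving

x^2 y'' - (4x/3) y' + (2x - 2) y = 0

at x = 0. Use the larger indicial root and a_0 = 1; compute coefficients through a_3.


Write in Frobenius form y'' + (p(x)/x) y' + (q(x)/x^2) y = 0:
  p(x) = -4/3,  q(x) = 2x - 2.
Indicial equation: r(r-1) + (-4/3) r + (-2) = 0 -> roots r_1 = 3, r_2 = -2/3.
Take r = r_1 = 3. Let y(x) = x^r sum_{n>=0} a_n x^n with a_0 = 1.
Substitute y = x^r sum a_n x^n and match x^{r+n}. The recurrence is
  D(n) a_n + 2 a_{n-1} = 0,  where D(n) = (r+n)(r+n-1) + (-4/3)(r+n) + (-2).
  a_n = -2 / D(n) * a_{n-1}.
Since the indicial polynomial factors as (r - r_1)(r - r_2), D(n) = (r_1 + n - r_1)(r_1 + n - r_2) = n(n + 11/3).
Evaluating step by step (a_0 = 1):
  n = 1: D(1) = 1(1 + 11/3) = 14/3; numerator = -2(1) = -2; a_1 = (-2)/(14/3) = -3/7
  n = 2: D(2) = 2(2 + 11/3) = 34/3; numerator = -2(-3/7) = 6/7; a_2 = (6/7)/(34/3) = 9/119
  n = 3: D(3) = 3(3 + 11/3) = 20; numerator = -2(9/119) = -18/119; a_3 = (-18/119)/(20) = -9/1190

r = 3; a_0 = 1; a_1 = -3/7; a_2 = 9/119; a_3 = -9/1190


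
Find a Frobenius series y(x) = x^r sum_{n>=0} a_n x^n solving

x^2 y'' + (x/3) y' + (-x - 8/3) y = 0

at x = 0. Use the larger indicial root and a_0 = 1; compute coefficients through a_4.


Write in Frobenius form y'' + (p(x)/x) y' + (q(x)/x^2) y = 0:
  p(x) = 1/3,  q(x) = -x - 8/3.
Indicial equation: r(r-1) + (1/3) r + (-8/3) = 0 -> roots r_1 = 2, r_2 = -4/3.
Take r = r_1 = 2. Let y(x) = x^r sum_{n>=0} a_n x^n with a_0 = 1.
Substitute y = x^r sum a_n x^n and match x^{r+n}. The recurrence is
  D(n) a_n - 1 a_{n-1} = 0,  where D(n) = (r+n)(r+n-1) + (1/3)(r+n) + (-8/3).
  a_n = 1 / D(n) * a_{n-1}.
Since the indicial polynomial factors as (r - r_1)(r - r_2), D(n) = (r_1 + n - r_1)(r_1 + n - r_2) = n(n + 10/3).
Evaluating step by step (a_0 = 1):
  n = 1: D(1) = 1(1 + 10/3) = 13/3; numerator = 1(1) = 1; a_1 = (1)/(13/3) = 3/13
  n = 2: D(2) = 2(2 + 10/3) = 32/3; numerator = 1(3/13) = 3/13; a_2 = (3/13)/(32/3) = 9/416
  n = 3: D(3) = 3(3 + 10/3) = 19; numerator = 1(9/416) = 9/416; a_3 = (9/416)/(19) = 9/7904
  n = 4: D(4) = 4(4 + 10/3) = 88/3; numerator = 1(9/7904) = 9/7904; a_4 = (9/7904)/(88/3) = 27/695552

r = 2; a_0 = 1; a_1 = 3/13; a_2 = 9/416; a_3 = 9/7904; a_4 = 27/695552


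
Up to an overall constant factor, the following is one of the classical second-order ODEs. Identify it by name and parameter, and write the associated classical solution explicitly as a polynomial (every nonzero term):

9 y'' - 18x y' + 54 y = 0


All three coefficients share the factor 9; dividing through by 9 gives  y'' - 2x y' + 6 y = 0.
This matches the Hermite equation y'' - 2x y' + 2n y = 0 with 2n = 6, so n = 3; the polynomial solution is H_3(x).
With y = sum_k a_k x^k, matching x^k gives (k+2)(k+1) a_{k+2} = 2(k - n) a_k = 2(k - 3) a_k. The right side vanishes at k = 3, so the series with the parity of 3 terminates at degree 3.
Standard normalization: leading coefficient of H_n is 2^n, so a_3 = 2^3 = 8. Work downward with a_k = (k+1)(k+2) a_{k+2} / (2(k - n)):
  a_1 = (2)(3)(8) / (2(1 - 3)) = 48/(-4) = -12
Hence H_3(x) = 8 x^3 - 12 x.

H_3(x); series = 8 x^3 - 12 x


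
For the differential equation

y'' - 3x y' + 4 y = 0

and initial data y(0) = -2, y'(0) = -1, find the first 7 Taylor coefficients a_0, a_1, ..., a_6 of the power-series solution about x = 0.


Ansatz: y(x) = sum_{n>=0} a_n x^n, so y'(x) = sum_{n>=1} n a_n x^(n-1) and y''(x) = sum_{n>=2} n(n-1) a_n x^(n-2).
Substitute into P(x) y'' + Q(x) y' + R(x) y = 0 with P(x) = 1, Q(x) = -3x, R(x) = 4, and match powers of x.
Initial conditions: a_0 = -2, a_1 = -1.
Setting the coefficient of each power of x to zero and solving order by order (substituting the coefficients already found):
  x^0: 2 a_2 + 4 a_0 = 0  ->  2 a_2 = -4 a_0 = 8  ->  a_2 = 4
  x^1: 6 a_3 + a_1 = 0  ->  6 a_3 = -a_1 = 1  ->  a_3 = 1/6
  x^2: 12 a_4 - 2 a_2 = 0  ->  12 a_4 = 2 a_2 = 8  ->  a_4 = 2/3
  x^3: 20 a_5 - 5 a_3 = 0  ->  20 a_5 = 5 a_3 = 5/6  ->  a_5 = 1/24
  x^4: 30 a_6 - 8 a_4 = 0  ->  30 a_6 = 8 a_4 = 16/3  ->  a_6 = 8/45
Truncated series: y(x) = -2 - x + 4 x^2 + (1/6) x^3 + (2/3) x^4 + (1/24) x^5 + (8/45) x^6 + O(x^7).

a_0 = -2; a_1 = -1; a_2 = 4; a_3 = 1/6; a_4 = 2/3; a_5 = 1/24; a_6 = 8/45


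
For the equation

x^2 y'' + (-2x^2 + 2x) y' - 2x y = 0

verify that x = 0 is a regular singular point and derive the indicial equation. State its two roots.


Divide by x^2 to reach normal form y'' + P_1(x) y' + P_2(x) y = 0 with P_1(x) = -2 + 2/x and P_2(x) = -2/x.
x = 0 is a singular point because the y'-coefficient -2 + 2/x has a pole at x = 0 and the y-coefficient -2/x has a pole at x = 0.
It is a regular singular point because x P_1(x) = p(x) = 2 - 2x and x^2 P_2(x) = q(x) = -2x are polynomials, hence analytic at x = 0.
p(0) = 2,  q(0) = 0.
Indicial equation: r(r-1) + p(0) r + q(0) = 0, i.e. r^2 + (p(0) - 1) r + q(0) = 0, i.e. r^2 + 1 r = 0.
Discriminant: (1)^2 - 4(0) = 1, so r = (-1 ± 1)/2.
Solving: r_1 = 0, r_2 = -1.

indicial: r^2 + 1 r = 0; roots r_1 = 0, r_2 = -1


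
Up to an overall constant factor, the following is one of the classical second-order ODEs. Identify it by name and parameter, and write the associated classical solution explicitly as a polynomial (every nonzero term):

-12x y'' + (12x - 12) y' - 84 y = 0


All three coefficients share the factor -12; dividing through by -12 gives  x y'' + (1 - x) y' + 7 y = 0.
This matches the Laguerre equation x y'' + (1 - x) y' + n y = 0 with n = 7; the polynomial solution is L_7(x).
With y = sum_k a_k x^k, matching x^k gives (k+1)k a_{k+1} + (k+1) a_{k+1} - k a_k + n a_k = 0, i.e. (k+1)^2 a_{k+1} = (k - n) a_k = (k - 7) a_k. The right side vanishes at k = 7, so the series terminates at degree 7.
Standard normalization L_n(0) = 1 gives a_0 = 1. Work upward with a_{k+1} = (k - 7) a_k / (k+1)^2:
  a_1 = (0 - 7)(1) / 1^2 = -7/1 = -7
  a_2 = (1 - 7)(-7) / 2^2 = 42/4 = 21/2
  a_3 = (2 - 7)(21/2) / 3^2 = (-105/2)/9 = -35/6
  a_4 = (3 - 7)(-35/6) / 4^2 = (70/3)/16 = 35/24
  a_5 = (4 - 7)(35/24) / 5^2 = (-35/8)/25 = -7/40
  a_6 = (5 - 7)(-7/40) / 6^2 = (7/20)/36 = 7/720
  a_7 = (6 - 7)(7/720) / 7^2 = (-7/720)/49 = -1/5040
Hence L_7(x) = -x^7/5040 + 7 x^6/720 - 7 x^5/40 + 35 x^4/24 - 35 x^3/6 + 21 x^2/2 - 7 x + 1.

L_7(x); series = -x^7/5040 + 7 x^6/720 - 7 x^5/40 + 35 x^4/24 - 35 x^3/6 + 21 x^2/2 - 7 x + 1


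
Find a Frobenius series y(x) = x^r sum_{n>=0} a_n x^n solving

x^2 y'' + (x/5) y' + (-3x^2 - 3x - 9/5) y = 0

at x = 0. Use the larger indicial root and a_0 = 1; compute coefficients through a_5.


Write in Frobenius form y'' + (p(x)/x) y' + (q(x)/x^2) y = 0:
  p(x) = 1/5,  q(x) = -3x^2 - 3x - 9/5.
Indicial equation: r(r-1) + (1/5) r + (-9/5) = 0 -> roots r_1 = 9/5, r_2 = -1.
Take r = r_1 = 9/5. Let y(x) = x^r sum_{n>=0} a_n x^n with a_0 = 1.
Substitute y = x^r sum a_n x^n and match x^{r+n}. The recurrence is
  D(n) a_n - 3 a_{n-1} - 3 a_{n-2} = 0,  where D(n) = (r+n)(r+n-1) + (1/5)(r+n) + (-9/5).
  a_n = [3 a_{n-1} + 3 a_{n-2}] / D(n).
Since the indicial polynomial factors as (r - r_1)(r - r_2), D(n) = (r_1 + n - r_1)(r_1 + n - r_2) = n(n + 14/5).
Evaluating step by step (a_0 = 1):
  n = 1: D(1) = 1(1 + 14/5) = 19/5; numerator = 3(1) = 3; a_1 = (3)/(19/5) = 15/19
  n = 2: D(2) = 2(2 + 14/5) = 48/5; numerator = 3(15/19) + 3(1) = 102/19; a_2 = (102/19)/(48/5) = 85/152
  n = 3: D(3) = 3(3 + 14/5) = 87/5; numerator = 3(85/152) + 3(15/19) = 615/152; a_3 = (615/152)/(87/5) = 1025/4408
  n = 4: D(4) = 4(4 + 14/5) = 136/5; numerator = 3(1025/4408) + 3(85/152) = 5235/2204; a_4 = (5235/2204)/(136/5) = 26175/299744
  n = 5: D(5) = 5(5 + 14/5) = 39; numerator = 3(26175/299744) + 3(1025/4408) = 287625/299744; a_5 = (287625/299744)/(39) = 7375/299744

r = 9/5; a_0 = 1; a_1 = 15/19; a_2 = 85/152; a_3 = 1025/4408; a_4 = 26175/299744; a_5 = 7375/299744


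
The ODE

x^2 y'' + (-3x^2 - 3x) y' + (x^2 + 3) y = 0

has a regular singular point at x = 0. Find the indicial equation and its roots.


Divide by x^2 to reach normal form y'' + P_1(x) y' + P_2(x) y = 0 with P_1(x) = -3 - 3/x and P_2(x) = 1 + 3/x^2.
x = 0 is a singular point because the y'-coefficient -3 - 3/x has a pole at x = 0 and the y-coefficient 1 + 3/x^2 has a pole at x = 0.
It is a regular singular point because x P_1(x) = p(x) = -3x - 3 and x^2 P_2(x) = q(x) = x^2 + 3 are polynomials, hence analytic at x = 0.
p(0) = -3,  q(0) = 3.
Indicial equation: r(r-1) + p(0) r + q(0) = 0, i.e. r^2 + (p(0) - 1) r + q(0) = 0, i.e. r^2 - 4 r + 3 = 0.
Discriminant: (-4)^2 - 4(3) = 4, so r = (4 ± 2)/2.
Solving: r_1 = 3, r_2 = 1.

indicial: r^2 - 4 r + 3 = 0; roots r_1 = 3, r_2 = 1


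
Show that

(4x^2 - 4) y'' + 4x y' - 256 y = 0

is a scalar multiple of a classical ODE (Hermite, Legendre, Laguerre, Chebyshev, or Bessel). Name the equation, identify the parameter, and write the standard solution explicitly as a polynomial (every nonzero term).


All three coefficients share the factor -4; dividing through by -4 gives  (1 - x^2) y'' - x y' + 64 y = 0.
This matches the Chebyshev equation (1 - x^2) y'' - x y' + n^2 y = 0 (note the -x y' term, not -2x y') with n^2 = 64, so n = 8; the polynomial solution is T_8(x).
With y = sum_k a_k x^k, matching x^k gives (k+2)(k+1) a_{k+2} = (k^2 - n^2) a_k = (k - 8)(k + 8) a_k. The right side vanishes at k = 8, so the series with the parity of 8 terminates at degree 8.
Standard normalization: leading coefficient of T_n is 2^(n-1), so a_8 = 2^7 = 128. Work downward with a_k = (k+1)(k+2) a_{k+2} / ((k - 8)(k + 8)):
  a_6 = (7)(8)(128) / ((6 - 8)(6 + 8)) = 7168/(-28) = -256
  a_4 = (5)(6)(-256) / ((4 - 8)(4 + 8)) = -7680/(-48) = 160
  a_2 = (3)(4)(160) / ((2 - 8)(2 + 8)) = 1920/(-60) = -32
  a_0 = (1)(2)(-32) / ((0 - 8)(0 + 8)) = -64/(-64) = 1
Hence T_8(x) = 128 x^8 - 256 x^6 + 160 x^4 - 32 x^2 + 1.

T_8(x); series = 128 x^8 - 256 x^6 + 160 x^4 - 32 x^2 + 1
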